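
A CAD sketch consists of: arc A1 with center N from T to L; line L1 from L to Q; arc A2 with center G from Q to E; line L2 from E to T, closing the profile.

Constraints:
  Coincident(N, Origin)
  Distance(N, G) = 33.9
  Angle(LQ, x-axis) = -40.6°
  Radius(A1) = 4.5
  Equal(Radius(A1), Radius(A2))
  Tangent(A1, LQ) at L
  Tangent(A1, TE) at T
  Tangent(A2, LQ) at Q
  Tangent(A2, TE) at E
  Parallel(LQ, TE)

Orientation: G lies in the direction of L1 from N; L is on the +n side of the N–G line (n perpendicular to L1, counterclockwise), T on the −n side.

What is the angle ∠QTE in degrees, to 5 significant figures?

14.868°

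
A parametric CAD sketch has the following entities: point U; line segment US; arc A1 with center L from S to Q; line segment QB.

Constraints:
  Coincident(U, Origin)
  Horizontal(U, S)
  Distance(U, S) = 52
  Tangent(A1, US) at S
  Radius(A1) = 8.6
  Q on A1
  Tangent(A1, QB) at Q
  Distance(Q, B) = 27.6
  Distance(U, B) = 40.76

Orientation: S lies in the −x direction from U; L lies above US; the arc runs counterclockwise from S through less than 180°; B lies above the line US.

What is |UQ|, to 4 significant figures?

44.88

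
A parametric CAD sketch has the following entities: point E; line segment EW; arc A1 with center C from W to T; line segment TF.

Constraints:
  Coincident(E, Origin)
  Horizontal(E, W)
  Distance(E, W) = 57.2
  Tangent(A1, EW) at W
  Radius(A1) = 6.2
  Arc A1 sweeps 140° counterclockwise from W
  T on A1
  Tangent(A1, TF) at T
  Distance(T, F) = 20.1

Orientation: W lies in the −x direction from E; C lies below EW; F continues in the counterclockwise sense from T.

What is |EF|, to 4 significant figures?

51.64

E is at the origin; E and W share the same y with |EW| = 57.2 and W on the −x side, so W = (-57.20, 0.000). Tangency of A1 to EW means the radius CW is perpendicular to EW, so C = W + (0, -6.2) = (-57.20, -6.200). On A1, W sits at bearing 90° from C; a 140° counterclockwise sweep puts T at bearing 230°, so T = C + 6.2·(cos 230°, sin 230°) = (-61.19, -10.95). A1 meets TF tangentially, so CT is at right angles to TF, so TF runs along (−sin 230°, cos 230°); with |TF| = 20.1, F = (-45.79, -23.87). Then |EF| = |F − E| = 51.64.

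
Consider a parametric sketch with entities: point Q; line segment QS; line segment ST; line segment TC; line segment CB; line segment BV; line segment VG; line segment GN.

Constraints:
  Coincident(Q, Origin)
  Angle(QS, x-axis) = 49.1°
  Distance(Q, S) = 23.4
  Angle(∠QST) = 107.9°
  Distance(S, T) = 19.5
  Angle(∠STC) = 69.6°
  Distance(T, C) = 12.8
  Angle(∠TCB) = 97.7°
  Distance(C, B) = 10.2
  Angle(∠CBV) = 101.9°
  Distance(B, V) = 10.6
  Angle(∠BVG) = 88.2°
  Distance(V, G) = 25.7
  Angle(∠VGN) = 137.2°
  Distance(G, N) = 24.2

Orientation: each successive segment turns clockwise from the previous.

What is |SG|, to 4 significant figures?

30.91

∠CBV = 101.9° gives BV at 66.20° from the x-axis; with |BV| = 10.6, V = (20.47, 16.42). ∠BVG = 88.2° gives VG at -25.60° from the x-axis; with |VG| = 25.7, G = (43.65, 5.314). Then |SG| = |G − S| = 30.91.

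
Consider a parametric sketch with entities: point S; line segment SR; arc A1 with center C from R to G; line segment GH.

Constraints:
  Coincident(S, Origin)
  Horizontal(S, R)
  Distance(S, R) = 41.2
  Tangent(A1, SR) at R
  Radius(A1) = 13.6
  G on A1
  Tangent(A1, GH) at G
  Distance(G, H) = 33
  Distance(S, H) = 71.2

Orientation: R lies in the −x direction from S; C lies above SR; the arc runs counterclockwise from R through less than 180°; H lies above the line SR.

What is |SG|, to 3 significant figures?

38.6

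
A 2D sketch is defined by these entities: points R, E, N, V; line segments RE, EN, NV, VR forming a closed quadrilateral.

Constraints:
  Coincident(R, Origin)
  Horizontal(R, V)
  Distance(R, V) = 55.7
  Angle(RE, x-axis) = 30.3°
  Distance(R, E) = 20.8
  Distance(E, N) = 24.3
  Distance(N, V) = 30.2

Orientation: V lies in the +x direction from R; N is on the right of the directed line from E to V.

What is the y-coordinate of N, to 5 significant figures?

-11.698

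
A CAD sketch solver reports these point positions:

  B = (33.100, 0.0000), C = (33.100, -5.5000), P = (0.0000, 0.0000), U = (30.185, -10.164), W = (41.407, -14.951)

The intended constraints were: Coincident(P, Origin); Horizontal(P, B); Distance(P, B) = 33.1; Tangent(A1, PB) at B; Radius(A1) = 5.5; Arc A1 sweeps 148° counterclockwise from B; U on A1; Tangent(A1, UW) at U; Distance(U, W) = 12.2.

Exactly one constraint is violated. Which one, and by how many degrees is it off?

Tangent(A1, UW) at U — off by 8.90°.

P = (0.00, 0.00) ✓; P.y = 0.00, B.y = 0.00 ✓; |PB| = 33.10 ✓; ∠(CB, BP) = 90.00° ✓; |CB| = 5.500 ✓; bearing(C→U) − bearing(C→B) = 148.0° ✓; |CU| = 5.500 ✓; ∠(CU, UW) = 81.10° ✗; |UW| = 12.20 ✓.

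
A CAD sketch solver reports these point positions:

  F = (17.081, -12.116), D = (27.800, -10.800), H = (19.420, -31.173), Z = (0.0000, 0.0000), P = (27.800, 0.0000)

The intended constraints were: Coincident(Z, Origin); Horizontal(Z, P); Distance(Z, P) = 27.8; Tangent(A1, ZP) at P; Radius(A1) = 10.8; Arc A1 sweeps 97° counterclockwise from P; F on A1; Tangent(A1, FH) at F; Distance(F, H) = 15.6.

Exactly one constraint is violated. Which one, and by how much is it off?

Distance(F, H) = 15.6 — off by 3.60.

Z = (0.00, 0.00) ✓; Z.y = 0.00, P.y = 0.00 ✓; |ZP| = 27.80 ✓; ∠(DP, PZ) = 90.00° ✓; |DP| = 10.80 ✓; bearing(D→F) − bearing(D→P) = 97.00° ✓; |DF| = 10.80 ✓; ∠(DF, FH) = 90.00° ✓; |FH| = 19.20 ✗.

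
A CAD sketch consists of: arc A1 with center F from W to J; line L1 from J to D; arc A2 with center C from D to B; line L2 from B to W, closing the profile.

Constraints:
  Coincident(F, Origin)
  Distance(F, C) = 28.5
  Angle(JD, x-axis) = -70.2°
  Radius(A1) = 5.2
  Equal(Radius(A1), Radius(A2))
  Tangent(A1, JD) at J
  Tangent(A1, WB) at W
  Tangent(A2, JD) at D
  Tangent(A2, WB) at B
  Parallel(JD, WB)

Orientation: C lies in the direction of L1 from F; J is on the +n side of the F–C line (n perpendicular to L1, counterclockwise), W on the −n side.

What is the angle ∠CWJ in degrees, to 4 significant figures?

79.66°

F is at the origin and C lies 28.5 along u from F, so C = 28.5·u = (9.654, -26.82). Tangency of A1 to both parallel lines with radius 5.2 puts J and W at F ± 5.2·n: J = (4.893, 1.761), W = (-4.893, -1.761). Then cos ∠CWJ = WC·WJ / (|WC||WJ|), giving 79.66°.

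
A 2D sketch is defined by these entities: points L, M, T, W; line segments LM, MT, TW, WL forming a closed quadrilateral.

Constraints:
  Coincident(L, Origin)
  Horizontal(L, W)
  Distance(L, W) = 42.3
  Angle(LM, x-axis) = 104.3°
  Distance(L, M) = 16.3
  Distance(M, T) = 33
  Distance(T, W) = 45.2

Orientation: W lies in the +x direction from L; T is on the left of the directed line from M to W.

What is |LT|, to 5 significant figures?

43.573

Checks: |MT| = 33.00 ✓; |TW| = 45.20 ✓.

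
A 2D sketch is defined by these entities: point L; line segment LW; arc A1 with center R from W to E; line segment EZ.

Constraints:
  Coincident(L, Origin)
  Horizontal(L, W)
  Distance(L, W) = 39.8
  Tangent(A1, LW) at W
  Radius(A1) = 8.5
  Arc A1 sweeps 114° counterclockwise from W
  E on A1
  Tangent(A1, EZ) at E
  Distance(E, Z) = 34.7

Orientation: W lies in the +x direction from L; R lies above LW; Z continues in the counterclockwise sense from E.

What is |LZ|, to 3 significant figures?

55.0

L is at the origin; L and W share the same y with |LW| = 39.8 and W on the +x side, so W = (39.8, 0.00). Since A1 is tangent to LW there, RW ⟂ LW, so R = W + (0, 8.5) = (39.8, 8.50). On A1, W sits at bearing -90° from R; a 114° counterclockwise sweep puts E at bearing 24°, so E = R + 8.5·(cos 24°, sin 24°) = (47.6, 12.0). A1 meets EZ tangentially, so RE is at right angles to EZ, so EZ runs along (−sin 24°, cos 24°); with |EZ| = 34.7, Z = (33.5, 43.7). Then |LZ| = |Z − L| = 55.0.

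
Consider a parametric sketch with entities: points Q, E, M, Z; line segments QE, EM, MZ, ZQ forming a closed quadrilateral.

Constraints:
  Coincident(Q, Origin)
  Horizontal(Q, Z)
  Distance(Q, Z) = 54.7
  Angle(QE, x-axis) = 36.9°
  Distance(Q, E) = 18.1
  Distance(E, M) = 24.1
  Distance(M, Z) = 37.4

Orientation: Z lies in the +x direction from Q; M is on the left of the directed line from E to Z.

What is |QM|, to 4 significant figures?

42.02

Checks: |EM| = 24.10 ✓; |MZ| = 37.40 ✓.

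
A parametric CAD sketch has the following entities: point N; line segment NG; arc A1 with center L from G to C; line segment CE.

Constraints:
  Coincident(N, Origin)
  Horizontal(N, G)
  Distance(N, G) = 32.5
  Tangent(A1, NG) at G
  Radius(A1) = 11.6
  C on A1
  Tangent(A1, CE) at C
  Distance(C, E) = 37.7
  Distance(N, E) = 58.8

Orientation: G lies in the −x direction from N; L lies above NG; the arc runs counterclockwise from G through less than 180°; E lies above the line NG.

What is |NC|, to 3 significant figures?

25.5

N is at the origin; N and G share the same y with |NG| = 32.5 and G on the −x side, so G = (-32.5, 0.00). Tangency of A1 to NG means the radius LG is perpendicular to NG, so L = G + (0, 11.6) = (-32.5, 11.6). Since LC ⟂ CE (tangency), |LE| = √(11.6² + 37.7²) = 39.4 regardless of where C sits on A1. So E lies on both circle(N, 58.8) and circle(L, 39.4); the above-NG intersection is E = (-29.4, 50.9). C is the foot of the tangent from E: C = (-21.2, 14.1).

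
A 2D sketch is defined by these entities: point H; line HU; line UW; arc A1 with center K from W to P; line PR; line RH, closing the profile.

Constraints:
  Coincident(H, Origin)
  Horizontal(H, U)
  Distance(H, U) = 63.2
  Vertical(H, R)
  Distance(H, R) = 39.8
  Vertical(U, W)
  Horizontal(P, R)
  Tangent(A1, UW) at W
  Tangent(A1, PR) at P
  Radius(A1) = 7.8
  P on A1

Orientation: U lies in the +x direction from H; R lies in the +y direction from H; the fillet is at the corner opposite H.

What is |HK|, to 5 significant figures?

63.978

H is at the origin; H and U share the same y with |HU| = 63.2 and U on the +x side, so U = (63.200, 0.0000). H and R share the same x with |HR| = 39.8 and R on the +y side, so R = (0.0000, 39.800). The virtual corner opposite H is at (63.200, 39.800). The tangent condition forces KW to be normal to UW and since A1 is tangent to PR there, KP ⟂ PR, with radius 7.8, so the center K sits 7.8 in from both sides at K = (55.400, 32.000). Then |HK| = |K − H| = 63.978.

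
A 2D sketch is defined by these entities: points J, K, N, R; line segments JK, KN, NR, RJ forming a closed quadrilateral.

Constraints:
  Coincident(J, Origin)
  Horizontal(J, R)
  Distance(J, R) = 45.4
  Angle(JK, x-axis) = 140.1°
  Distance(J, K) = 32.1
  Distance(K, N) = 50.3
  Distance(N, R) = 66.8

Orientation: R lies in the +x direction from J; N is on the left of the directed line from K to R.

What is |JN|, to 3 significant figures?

57.7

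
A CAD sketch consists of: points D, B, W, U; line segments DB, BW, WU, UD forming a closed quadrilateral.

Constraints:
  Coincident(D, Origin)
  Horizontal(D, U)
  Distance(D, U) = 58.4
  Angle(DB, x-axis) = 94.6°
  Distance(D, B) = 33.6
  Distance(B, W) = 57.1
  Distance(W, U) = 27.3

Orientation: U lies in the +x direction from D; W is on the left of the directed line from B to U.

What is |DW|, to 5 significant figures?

60.377

D is at the origin; DU is horizontal with |DU| = 58.4 and U in +x, so U = (58.4, 0). DB runs at 94.6° with |DB| = 33.6, so B = (-2.6947, 33.492). W is determined by |BW| = 57.1 and |WU| = 27.3 together: it lies at the intersection of circle(B, 57.1) and circle(U, 27.3). With |BU| = 69.673, the foot of the radical line on BU is 52.886 from B and the perpendicular offset is √(57.1² − 52.886²) = 21.529. Taking the left-of-BU solution: W = (54.029, 26.948).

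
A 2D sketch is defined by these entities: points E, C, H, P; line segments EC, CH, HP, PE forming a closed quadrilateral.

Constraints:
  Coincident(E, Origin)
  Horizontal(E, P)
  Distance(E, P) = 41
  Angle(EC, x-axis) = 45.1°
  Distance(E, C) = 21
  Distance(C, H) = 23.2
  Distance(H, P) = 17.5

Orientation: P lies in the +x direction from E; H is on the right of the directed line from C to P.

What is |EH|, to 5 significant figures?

25.376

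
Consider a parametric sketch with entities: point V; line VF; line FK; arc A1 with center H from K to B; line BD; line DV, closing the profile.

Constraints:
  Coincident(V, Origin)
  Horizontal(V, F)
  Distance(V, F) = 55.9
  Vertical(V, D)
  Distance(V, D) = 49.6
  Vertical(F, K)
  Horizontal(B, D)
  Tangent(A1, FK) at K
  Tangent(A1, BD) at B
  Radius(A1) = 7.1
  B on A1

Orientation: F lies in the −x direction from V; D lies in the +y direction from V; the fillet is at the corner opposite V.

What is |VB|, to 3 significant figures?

69.6

V is at the origin; V and F share the same y with |VF| = 55.9 and F on the −x side, so F = (-55.9, 0.00). V and D share the same x with |VD| = 49.6 and D on the +y side, so D = (0.00, 49.6). The virtual corner opposite V is at (-55.9, 49.6). The tangent condition forces HK to be normal to FK and since A1 is tangent to BD there, HB ⟂ BD, with radius 7.1, so the center H sits 7.1 in from both sides at H = (-48.8, 42.5). That places the tangent points at K = (-55.9, 42.5) on FK and B = (-48.8, 49.6) on BD. Then |VB| = |B − V| = 69.6.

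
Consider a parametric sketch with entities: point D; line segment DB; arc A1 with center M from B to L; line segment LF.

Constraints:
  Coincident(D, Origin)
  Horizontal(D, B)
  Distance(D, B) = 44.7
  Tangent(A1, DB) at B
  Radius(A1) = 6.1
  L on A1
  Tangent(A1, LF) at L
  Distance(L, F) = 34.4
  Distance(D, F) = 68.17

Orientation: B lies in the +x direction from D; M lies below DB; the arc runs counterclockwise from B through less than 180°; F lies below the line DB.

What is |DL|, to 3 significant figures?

40.4

Checks: |ML| = 6.100 ✓; ∠(ML, LF) = 90.00° ✓; |LF| = 34.40 ✓; |DF| = 68.17 ✓.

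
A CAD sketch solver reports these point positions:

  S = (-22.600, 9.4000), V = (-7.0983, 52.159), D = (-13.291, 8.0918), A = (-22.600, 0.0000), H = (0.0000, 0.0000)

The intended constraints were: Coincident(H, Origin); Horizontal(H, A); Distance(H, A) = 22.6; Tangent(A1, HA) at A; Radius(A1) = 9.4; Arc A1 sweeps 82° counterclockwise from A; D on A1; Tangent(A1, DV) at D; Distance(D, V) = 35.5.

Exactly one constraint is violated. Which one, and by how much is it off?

Distance(D, V) = 35.5 — off by 9.00.

H = (0.00, 0.00) ✓; H.y = 0.00, A.y = 0.00 ✓; |HA| = 22.60 ✓; ∠(SA, AH) = 90.00° ✓; |SA| = 9.400 ✓; bearing(S→D) − bearing(S→A) = 82.00° ✓; |SD| = 9.400 ✓; ∠(SD, DV) = 90.00° ✓; |DV| = 44.50 ✗.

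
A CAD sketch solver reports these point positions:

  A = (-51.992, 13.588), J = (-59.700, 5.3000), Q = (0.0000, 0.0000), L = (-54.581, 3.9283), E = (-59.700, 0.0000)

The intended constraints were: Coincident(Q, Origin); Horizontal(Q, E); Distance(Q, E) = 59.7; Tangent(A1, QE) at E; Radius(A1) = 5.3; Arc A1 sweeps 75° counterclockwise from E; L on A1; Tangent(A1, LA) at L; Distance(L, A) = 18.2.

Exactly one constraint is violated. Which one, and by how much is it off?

Distance(L, A) = 18.2 — off by 8.20.

Q = (0.00, 0.00) ✓; Q.y = 0.00, E.y = 0.00 ✓; |QE| = 59.70 ✓; ∠(JE, EQ) = 90.00° ✓; |JE| = 5.300 ✓; bearing(J→L) − bearing(J→E) = 75.00° ✓; |JL| = 5.300 ✓; ∠(JL, LA) = 90.00° ✓; |LA| = 10.00 ✗.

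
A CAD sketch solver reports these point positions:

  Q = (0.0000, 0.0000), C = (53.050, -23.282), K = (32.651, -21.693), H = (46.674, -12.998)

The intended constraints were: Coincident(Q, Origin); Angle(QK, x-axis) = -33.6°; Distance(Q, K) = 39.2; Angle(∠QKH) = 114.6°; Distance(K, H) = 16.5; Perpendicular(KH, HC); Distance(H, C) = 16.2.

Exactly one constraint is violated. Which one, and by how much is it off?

Distance(H, C) = 16.2 — off by 4.10.

Q = (0.00, 0.00) ✓; QK at -33.60° ✓; |QK| = 39.20 ✓; ∠QKH = 114.6° ✓; |KH| = 16.50 ✓; ∠(KH, HC) = 90.00° ✓; |HC| = 12.10 ✗.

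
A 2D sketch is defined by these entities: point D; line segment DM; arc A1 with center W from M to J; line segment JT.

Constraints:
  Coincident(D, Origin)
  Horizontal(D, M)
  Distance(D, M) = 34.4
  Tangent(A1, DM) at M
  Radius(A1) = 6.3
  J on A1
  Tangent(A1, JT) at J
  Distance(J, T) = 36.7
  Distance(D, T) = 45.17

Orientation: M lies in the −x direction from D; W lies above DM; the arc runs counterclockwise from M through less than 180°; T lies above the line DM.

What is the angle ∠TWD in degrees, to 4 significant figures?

77.37°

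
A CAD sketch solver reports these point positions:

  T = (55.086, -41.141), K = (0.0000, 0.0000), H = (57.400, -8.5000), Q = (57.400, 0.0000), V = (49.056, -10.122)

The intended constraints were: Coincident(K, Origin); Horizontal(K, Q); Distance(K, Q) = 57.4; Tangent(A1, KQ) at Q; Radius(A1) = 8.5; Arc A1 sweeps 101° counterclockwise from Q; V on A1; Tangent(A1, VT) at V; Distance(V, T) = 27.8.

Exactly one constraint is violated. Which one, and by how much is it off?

Distance(V, T) = 27.8 — off by 3.80.

K = (0.00, 0.00) ✓; K.y = 0.00, Q.y = 0.00 ✓; |KQ| = 57.40 ✓; ∠(HQ, QK) = 90.00° ✓; |HQ| = 8.500 ✓; bearing(H→V) − bearing(H→Q) = 101.0° ✓; |HV| = 8.500 ✓; ∠(HV, VT) = 90.00° ✓; |VT| = 31.60 ✗.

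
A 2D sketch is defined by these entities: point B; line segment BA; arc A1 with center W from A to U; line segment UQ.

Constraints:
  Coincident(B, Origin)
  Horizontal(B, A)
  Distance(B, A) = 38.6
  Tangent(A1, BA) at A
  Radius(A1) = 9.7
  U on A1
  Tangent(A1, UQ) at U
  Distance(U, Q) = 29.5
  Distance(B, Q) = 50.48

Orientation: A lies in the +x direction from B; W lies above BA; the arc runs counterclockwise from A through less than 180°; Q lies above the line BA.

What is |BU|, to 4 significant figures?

49.11

Checks: |WU| = 9.700 ✓; ∠(WU, UQ) = 90.00° ✓; |UQ| = 29.50 ✓; |BQ| = 50.48 ✓.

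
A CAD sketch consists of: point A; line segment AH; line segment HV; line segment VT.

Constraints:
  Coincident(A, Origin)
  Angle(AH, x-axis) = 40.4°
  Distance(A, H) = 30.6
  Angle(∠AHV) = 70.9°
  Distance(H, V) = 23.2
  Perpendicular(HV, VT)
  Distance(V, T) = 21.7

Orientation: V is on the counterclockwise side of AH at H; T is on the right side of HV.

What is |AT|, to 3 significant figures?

52.3

∠AHV = 70.9°, so HV runs at 40.4° + (180° − 70.9°) = 150° from the x-axis; with |HV| = 23.2, V = H + 23.2·(cos 150°, sin 150°) = (3.31, 31.6). The perpendicularity gives VT at right angles to HV; with |VT| = 21.7 on the right of HV, T = V + 21.7·(0.508, 0.862) = (14.3, 50.3). Then |AT| = |T − A| = 52.3.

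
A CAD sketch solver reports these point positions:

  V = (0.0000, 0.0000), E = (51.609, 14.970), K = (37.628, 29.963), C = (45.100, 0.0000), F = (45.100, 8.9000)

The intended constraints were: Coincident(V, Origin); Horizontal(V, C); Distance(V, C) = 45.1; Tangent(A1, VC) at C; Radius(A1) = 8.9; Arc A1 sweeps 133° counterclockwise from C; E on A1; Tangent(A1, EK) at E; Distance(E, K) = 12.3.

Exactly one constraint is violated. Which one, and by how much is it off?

Distance(E, K) = 12.3 — off by 8.20.

V = (0.00, 0.00) ✓; V.y = 0.00, C.y = 0.00 ✓; |VC| = 45.10 ✓; ∠(FC, CV) = 90.00° ✓; |FC| = 8.900 ✓; bearing(F→E) − bearing(F→C) = 133.0° ✓; |FE| = 8.900 ✓; ∠(FE, EK) = 90.00° ✓; |EK| = 20.50 ✗.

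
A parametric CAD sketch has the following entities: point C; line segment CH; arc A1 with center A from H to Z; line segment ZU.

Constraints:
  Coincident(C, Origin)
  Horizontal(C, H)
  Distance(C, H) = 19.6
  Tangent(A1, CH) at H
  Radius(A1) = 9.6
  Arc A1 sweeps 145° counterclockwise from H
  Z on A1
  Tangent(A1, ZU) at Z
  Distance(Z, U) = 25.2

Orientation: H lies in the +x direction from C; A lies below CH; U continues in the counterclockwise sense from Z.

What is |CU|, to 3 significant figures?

47.2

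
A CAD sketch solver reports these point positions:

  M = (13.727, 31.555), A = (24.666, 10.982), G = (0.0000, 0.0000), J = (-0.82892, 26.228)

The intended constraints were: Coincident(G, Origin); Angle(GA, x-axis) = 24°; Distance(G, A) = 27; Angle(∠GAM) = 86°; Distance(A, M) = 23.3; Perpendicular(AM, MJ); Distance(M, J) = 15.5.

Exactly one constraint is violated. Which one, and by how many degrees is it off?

Perpendicular(AM, MJ) — off by 7.90°.

G = (0.00, 0.00) ✓; GA at 24.00° ✓; |GA| = 27.00 ✓; ∠GAM = 86.00° ✓; |AM| = 23.30 ✓; ∠(AM, MJ) = 82.10° ✗; |MJ| = 15.50 ✓.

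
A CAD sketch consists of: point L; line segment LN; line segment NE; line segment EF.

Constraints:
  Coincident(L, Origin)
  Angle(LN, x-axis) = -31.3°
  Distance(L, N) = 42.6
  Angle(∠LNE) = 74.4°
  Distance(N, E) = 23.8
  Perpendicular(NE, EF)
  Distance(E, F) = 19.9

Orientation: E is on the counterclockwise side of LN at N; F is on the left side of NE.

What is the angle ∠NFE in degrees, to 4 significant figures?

50.10°

L is at the origin; LN runs at -31.3° with length 42.6, so N = 42.6·(cos -31.3°, sin -31.3°) = (36.40, -22.13). ∠LNE = 74.4°, so NE runs at -31.3° + (180° − 74.4°) = 74.30° from the x-axis; with |NE| = 23.8, E = N + 23.8·(cos 74.30°, sin 74.30°) = (42.84, 0.7805). NE ⟂ EF; with |EF| = 19.9 on the left of NE, F = E + 19.9·(-0.9627, 0.2706) = (23.68, 6.165). Then cos ∠NFE = FN·FE / (|FN||FE|), giving 50.10°.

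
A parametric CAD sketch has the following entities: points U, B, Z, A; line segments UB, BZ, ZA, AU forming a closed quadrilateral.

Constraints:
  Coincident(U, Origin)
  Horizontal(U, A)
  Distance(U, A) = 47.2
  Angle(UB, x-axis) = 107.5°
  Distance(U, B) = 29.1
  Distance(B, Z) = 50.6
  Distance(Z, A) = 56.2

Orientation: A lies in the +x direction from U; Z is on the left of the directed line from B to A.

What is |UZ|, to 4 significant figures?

64.42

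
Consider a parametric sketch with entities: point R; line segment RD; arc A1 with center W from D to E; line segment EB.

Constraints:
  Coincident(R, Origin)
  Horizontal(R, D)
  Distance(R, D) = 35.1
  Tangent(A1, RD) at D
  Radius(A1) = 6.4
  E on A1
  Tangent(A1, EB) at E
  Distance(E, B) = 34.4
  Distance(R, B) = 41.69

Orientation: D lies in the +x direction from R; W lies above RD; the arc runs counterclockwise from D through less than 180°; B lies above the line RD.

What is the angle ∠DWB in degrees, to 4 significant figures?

152.0°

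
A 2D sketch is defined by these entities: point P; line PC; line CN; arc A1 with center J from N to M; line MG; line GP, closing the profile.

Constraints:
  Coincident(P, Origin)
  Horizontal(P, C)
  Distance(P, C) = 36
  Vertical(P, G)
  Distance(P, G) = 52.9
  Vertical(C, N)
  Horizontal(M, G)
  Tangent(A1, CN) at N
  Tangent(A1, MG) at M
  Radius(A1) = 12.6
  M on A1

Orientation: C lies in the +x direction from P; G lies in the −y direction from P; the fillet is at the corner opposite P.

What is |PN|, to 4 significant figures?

54.04

P is at the origin; P and C share the same y with |PC| = 36.0 and C on the +x side, so C = (36.00, 0.000). P and G share the same x with |PG| = 52.9 and G on the −y side, so G = (0.000, -52.90). The virtual corner opposite P is at (36.00, -52.90). The tangent condition forces JN to be normal to CN and the tangent condition forces JM to be normal to MG, with radius 12.6, so the center J sits 12.6 in from both sides at J = (23.40, -40.30). That places the tangent points at N = (36.00, -40.30) on CN and M = (23.40, -52.90) on MG. Then |PN| = |N − P| = 54.04.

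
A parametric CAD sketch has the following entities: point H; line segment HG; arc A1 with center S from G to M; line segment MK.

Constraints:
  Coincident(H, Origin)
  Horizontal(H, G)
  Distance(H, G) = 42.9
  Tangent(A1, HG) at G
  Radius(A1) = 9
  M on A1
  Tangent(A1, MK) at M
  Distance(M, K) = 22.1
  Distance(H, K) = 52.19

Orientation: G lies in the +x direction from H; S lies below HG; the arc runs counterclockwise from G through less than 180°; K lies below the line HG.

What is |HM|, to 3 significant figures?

36.2

H is at the origin; HG is horizontal with |HG| = 42.9 and G on the +x side, so G = (42.9, 0.00). Tangency of A1 to HG means the radius SG is perpendicular to HG, so S = G + (0, -9) = (42.9, -9.00). Since SM ⟂ MK (tangency), |SK| = √(9.0² + 22.1²) = 23.9 regardless of where M sits on A1. So K lies on both circle(H, 52.19) and circle(S, 23.9); the below-HG intersection is K = (40.6, -32.8). M is the foot of the tangent from K: M = (34.3, -11.6).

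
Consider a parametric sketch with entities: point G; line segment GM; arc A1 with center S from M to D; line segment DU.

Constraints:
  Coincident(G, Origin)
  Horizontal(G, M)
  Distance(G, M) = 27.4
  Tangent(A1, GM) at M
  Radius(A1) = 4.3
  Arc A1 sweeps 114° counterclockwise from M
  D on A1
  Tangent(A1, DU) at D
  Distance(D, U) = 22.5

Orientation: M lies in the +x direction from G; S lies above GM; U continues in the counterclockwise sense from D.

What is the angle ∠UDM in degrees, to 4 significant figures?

123.0°

G is at the origin; GM is horizontal with |GM| = 27.4 and M on the +x side, so M = (27.40, 0.000). Since A1 is tangent to GM there, SM ⟂ GM, so S = M + (0, 4.3) = (27.40, 4.300). On A1, M sits at bearing -90° from S; a 114° counterclockwise sweep puts D at bearing 24°, so D = S + 4.3·(cos 24°, sin 24°) = (31.33, 6.049). Since A1 is tangent to DU there, SD ⟂ DU, so DU runs along (−sin 24°, cos 24°); with |DU| = 22.5, U = (22.18, 26.60). Then cos ∠UDM = DU·DM / (|DU||DM|), giving 123.0°.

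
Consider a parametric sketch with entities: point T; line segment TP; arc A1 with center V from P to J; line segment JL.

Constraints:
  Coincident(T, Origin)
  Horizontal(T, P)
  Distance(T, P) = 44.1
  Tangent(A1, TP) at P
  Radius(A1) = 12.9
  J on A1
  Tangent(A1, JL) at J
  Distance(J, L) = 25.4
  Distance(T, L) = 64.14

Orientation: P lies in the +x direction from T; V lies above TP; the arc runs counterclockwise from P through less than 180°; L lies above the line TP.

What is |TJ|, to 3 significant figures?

58.8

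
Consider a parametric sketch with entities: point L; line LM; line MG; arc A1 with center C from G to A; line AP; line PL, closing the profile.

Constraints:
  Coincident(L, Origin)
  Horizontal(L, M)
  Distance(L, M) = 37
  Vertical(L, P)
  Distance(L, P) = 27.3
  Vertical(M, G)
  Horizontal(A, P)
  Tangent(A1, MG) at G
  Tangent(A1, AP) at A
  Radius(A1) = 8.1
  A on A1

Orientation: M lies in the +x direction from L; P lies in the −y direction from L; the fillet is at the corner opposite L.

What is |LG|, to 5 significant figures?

41.685

The virtual corner opposite L is at (37.000, -27.300). Since A1 is tangent to MG there, CG ⟂ MG and the tangent condition forces CA to be normal to AP, with radius 8.1, so the center C sits 8.1 in from both sides at C = (28.900, -19.200). That places the tangent points at G = (37.000, -19.200) on MG and A = (28.900, -27.300) on AP. Then |LG| = |G − L| = 41.685.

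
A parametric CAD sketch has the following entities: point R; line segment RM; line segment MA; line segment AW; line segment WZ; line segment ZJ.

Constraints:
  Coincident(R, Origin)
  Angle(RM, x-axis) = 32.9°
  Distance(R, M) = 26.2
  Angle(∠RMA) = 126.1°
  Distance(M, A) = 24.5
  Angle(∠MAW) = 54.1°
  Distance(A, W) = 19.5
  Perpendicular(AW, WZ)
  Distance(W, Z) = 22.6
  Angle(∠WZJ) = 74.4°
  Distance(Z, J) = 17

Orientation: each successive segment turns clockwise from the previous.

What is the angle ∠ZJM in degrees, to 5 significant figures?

6.4139°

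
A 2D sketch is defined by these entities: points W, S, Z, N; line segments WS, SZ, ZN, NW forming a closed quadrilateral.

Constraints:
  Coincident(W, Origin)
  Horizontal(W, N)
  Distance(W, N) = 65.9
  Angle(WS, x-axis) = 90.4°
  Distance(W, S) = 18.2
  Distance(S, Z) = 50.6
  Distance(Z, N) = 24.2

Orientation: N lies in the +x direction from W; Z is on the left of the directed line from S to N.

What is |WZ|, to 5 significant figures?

53.804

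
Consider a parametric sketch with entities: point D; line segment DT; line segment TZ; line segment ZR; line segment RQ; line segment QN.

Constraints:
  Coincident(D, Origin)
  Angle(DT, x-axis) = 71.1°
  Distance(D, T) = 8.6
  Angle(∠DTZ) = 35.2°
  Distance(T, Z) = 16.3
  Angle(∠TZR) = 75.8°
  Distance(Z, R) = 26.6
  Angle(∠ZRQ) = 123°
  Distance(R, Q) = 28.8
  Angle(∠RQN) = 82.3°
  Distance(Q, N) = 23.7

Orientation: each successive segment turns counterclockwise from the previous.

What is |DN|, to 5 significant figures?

29.876

D is at the origin; DT runs at 71.1° with length 8.6, so T = (2.7857, 8.1363). ∠DTZ = 35.2° gives TZ at -144.10° from the x-axis; with |TZ| = 16.3, Z = (-10.418, -1.4215). ∠TZR = 75.8° gives ZR at -39.900° from the x-axis; with |ZR| = 26.6, R = (9.9886, -18.484). ∠ZRQ = 123.0° gives RQ at 17.100° from the x-axis; with |RQ| = 28.8, Q = (37.515, -10.016). ∠RQN = 82.3° gives QN at 114.80° from the x-axis; with |QN| = 23.7, N = (27.574, 11.499). Then |DN| = |N − D| = 29.876.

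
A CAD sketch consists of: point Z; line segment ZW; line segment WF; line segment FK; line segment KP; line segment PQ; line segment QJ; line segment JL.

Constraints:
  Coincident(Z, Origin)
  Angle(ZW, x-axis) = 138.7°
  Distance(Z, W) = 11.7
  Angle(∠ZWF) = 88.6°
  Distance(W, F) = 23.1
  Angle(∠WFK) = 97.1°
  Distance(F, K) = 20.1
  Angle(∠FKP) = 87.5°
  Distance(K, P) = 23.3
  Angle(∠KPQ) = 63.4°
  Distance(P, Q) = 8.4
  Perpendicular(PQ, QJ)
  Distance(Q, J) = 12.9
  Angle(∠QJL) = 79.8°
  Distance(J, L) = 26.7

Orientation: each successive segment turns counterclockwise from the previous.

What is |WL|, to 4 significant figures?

41.58

Z is at the origin; ZW runs at 138.7° with length 11.7, so W = (-8.790, 7.722). ∠ZWF = 88.6° gives WF at -129.9° from the x-axis; with |WF| = 23.1, F = (-23.61, -9.999). ∠WFK = 97.1° gives FK at -47.00° from the x-axis; with |FK| = 20.1, K = (-9.899, -24.70). ∠FKP = 87.5° gives KP at 45.50° from the x-axis; with |KP| = 23.3, P = (6.432, -8.081). ∠KPQ = 63.4° gives PQ at 162.1° from the x-axis; with |PQ| = 8.4, Q = (-1.561, -5.499). PQ is perpendicular to QJ, so QJ runs at -107.9°; with |QJ| = 12.9, J = (-5.526, -17.77). ∠QJL = 79.8° gives JL at -7.700° from the x-axis; with |JL| = 26.7, L = (20.93, -21.35). Then |WL| = |L − W| = 41.58.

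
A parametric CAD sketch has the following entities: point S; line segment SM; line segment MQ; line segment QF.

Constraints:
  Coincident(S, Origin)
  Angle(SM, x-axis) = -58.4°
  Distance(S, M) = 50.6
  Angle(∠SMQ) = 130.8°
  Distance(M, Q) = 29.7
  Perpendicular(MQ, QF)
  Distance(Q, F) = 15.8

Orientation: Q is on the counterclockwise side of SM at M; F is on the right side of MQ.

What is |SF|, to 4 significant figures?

82.86

S is at the origin; SM runs at -58.4° with length 50.6, so M = 50.6·(cos -58.4°, sin -58.4°) = (26.51, -43.10). ∠SMQ = 130.8°, so MQ runs at -58.4° + (180° − 130.8°) = -9.200° from the x-axis; with |MQ| = 29.7, Q = M + 29.7·(cos -9.200°, sin -9.200°) = (55.83, -47.85). MQ ⟂ QF; with |QF| = 15.8 on the right of MQ, F = Q + 15.8·(-0.1599, -0.9871) = (53.31, -63.44). Then |SF| = |F − S| = 82.86.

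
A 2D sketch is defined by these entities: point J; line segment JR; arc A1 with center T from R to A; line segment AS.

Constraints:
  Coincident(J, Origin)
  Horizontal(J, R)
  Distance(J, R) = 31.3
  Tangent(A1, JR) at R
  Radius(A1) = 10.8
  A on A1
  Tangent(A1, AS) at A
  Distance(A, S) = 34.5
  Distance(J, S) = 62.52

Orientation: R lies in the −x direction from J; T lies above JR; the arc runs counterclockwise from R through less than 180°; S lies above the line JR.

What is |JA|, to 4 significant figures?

28.58

Checks: ∠(TR, RJ) = 90.00° ✓; |TR| = 10.80 ✓; |TA| = 10.80 ✓; ∠(TA, AS) = 90.00° ✓; |AS| = 34.50 ✓; |JS| = 62.52 ✓.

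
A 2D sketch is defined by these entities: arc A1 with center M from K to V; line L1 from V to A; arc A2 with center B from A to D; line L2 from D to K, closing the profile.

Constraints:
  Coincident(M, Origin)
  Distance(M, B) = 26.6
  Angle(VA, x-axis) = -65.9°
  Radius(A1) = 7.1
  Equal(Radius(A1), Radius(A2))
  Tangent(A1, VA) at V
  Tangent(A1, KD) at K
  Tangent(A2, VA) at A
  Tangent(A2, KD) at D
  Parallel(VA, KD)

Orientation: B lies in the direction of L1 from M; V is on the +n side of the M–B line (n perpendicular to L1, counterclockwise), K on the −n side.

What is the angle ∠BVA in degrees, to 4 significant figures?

14.94°

The slot axis is L1's direction at -65.9°, so u = (cos -65.9°, sin -65.9°) = (0.4083, -0.9128) and n = (−sin -65.9°, cos -65.9°) = (0.9128, 0.4083). M is at the origin and B lies 26.6 along u from M, so B = 26.6·u = (10.86, -24.28). Tangency of A1 to both parallel lines with radius 7.1 puts V and K at M ± 7.1·n: V = (6.481, 2.899), K = (-6.481, -2.899). Equal radii place A and D the same way about B: A = B + 7.1·n = (17.34, -21.38), D = B − 7.1·n = (4.380, -27.18). Then cos ∠BVA = VB·VA / (|VB||VA|), giving 14.94°.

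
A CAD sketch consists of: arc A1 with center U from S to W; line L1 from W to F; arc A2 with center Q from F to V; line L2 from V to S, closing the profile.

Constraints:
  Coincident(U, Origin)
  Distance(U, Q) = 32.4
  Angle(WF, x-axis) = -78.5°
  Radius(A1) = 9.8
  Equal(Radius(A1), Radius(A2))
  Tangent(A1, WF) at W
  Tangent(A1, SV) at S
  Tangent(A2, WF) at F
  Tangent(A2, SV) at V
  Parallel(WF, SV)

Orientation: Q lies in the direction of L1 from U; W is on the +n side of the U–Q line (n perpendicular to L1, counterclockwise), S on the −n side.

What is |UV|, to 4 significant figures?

33.85

The slot axis is L1's direction at -78.5°, so u = (cos -78.5°, sin -78.5°) = (0.1994, -0.9799) and n = (−sin -78.5°, cos -78.5°) = (0.9799, 0.1994). U is at the origin and Q lies 32.4 along u from U, so Q = 32.4·u = (6.460, -31.75). Tangency of A1 to both parallel lines with radius 9.8 puts W and S at U ± 9.8·n: W = (9.603, 1.954), S = (-9.603, -1.954). Equal radii place F and V the same way about Q: F = Q + 9.8·n = (16.06, -29.80), V = Q − 9.8·n = (-3.144, -33.70). Then |UV| = |V − U| = 33.85.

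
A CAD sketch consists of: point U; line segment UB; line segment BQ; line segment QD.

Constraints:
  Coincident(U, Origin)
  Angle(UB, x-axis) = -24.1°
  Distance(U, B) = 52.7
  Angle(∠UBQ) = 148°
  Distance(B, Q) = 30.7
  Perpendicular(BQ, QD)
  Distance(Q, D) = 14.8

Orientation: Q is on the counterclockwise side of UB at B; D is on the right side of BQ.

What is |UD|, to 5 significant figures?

86.658

U is at the origin; UB runs at -24.1° with length 52.7, so B = 52.7·(cos -24.1°, sin -24.1°) = (48.106, -21.519). ∠UBQ = 148.0°, so BQ runs at -24.1° + (180° − 148.0°) = 7.9000° from the x-axis; with |BQ| = 30.7, Q = B + 30.7·(cos 7.9000°, sin 7.9000°) = (78.515, -17.299). BQ ⟂ QD; with |QD| = 14.8 on the right of BQ, D = Q + 14.8·(0.13744, -0.99051) = (80.549, -31.959). Then |UD| = |D − U| = 86.658.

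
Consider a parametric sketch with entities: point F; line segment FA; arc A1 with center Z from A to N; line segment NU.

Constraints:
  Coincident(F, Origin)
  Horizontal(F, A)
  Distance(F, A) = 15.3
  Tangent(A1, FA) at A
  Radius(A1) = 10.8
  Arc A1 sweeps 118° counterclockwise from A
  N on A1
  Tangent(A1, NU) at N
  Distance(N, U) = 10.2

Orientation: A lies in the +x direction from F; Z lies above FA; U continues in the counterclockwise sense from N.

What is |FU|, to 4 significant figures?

31.95

F is at the origin; FA is horizontal with |FA| = 15.3 and A on the +x side, so A = (15.30, 0.000). A1 meets FA tangentially, so ZA is at right angles to FA, so Z = A + (0, 10.8) = (15.30, 10.80). On A1, A sits at bearing -90° from Z; a 118° counterclockwise sweep puts N at bearing 28°, so N = Z + 10.8·(cos 28°, sin 28°) = (24.84, 15.87). The tangent condition forces ZN to be normal to NU, so NU runs along (−sin 28°, cos 28°); with |NU| = 10.2, U = (20.05, 24.88). Then |FU| = |U − F| = 31.95.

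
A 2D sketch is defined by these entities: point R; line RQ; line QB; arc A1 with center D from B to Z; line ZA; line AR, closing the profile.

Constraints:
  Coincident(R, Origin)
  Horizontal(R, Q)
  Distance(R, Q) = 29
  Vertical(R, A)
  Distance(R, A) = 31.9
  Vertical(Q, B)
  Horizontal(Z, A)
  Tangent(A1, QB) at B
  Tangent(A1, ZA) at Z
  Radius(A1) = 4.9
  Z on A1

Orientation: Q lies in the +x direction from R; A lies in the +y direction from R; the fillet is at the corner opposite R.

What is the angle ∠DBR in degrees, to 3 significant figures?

43.0°

R is at the origin; RQ is horizontal with |RQ| = 29.0 and Q on the +x side, so Q = (29.0, 0.00). R and A share the same x with |RA| = 31.9 and A on the +y side, so A = (0.00, 31.9). The virtual corner opposite R is at (29.0, 31.9). Since A1 is tangent to QB there, DB ⟂ QB and since A1 is tangent to ZA there, DZ ⟂ ZA, with radius 4.9, so the center D sits 4.9 in from both sides at D = (24.1, 27.0). That places the tangent points at B = (29.0, 27.0) on QB and Z = (24.1, 31.9) on ZA. Then cos ∠DBR = BD·BR / (|BD||BR|), giving 43.0°.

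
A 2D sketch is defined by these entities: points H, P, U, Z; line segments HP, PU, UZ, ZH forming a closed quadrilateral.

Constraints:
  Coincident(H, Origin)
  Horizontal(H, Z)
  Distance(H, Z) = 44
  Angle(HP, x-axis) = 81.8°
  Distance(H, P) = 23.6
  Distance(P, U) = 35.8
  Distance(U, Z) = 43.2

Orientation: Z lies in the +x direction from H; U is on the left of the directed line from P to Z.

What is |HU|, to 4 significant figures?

54.00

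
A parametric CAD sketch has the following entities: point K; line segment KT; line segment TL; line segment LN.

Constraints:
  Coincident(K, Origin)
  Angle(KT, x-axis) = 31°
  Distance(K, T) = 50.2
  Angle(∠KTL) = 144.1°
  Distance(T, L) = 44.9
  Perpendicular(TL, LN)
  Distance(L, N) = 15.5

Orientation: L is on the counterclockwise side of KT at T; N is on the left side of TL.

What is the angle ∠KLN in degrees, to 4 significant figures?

71.02°

K is at the origin; KT runs at 31.0° with length 50.2, so T = 50.2·(cos 31.0°, sin 31.0°) = (43.03, 25.85). ∠KTL = 144.1°, so TL runs at 31.0° + (180° − 144.1°) = 66.90° from the x-axis; with |TL| = 44.9, L = T + 44.9·(cos 66.90°, sin 66.90°) = (60.65, 67.15). TL ⟂ LN; with |LN| = 15.5 on the left of TL, N = L + 15.5·(-0.9198, 0.3923) = (46.39, 73.24). Then cos ∠KLN = LK·LN / (|LK||LN|), giving 71.02°.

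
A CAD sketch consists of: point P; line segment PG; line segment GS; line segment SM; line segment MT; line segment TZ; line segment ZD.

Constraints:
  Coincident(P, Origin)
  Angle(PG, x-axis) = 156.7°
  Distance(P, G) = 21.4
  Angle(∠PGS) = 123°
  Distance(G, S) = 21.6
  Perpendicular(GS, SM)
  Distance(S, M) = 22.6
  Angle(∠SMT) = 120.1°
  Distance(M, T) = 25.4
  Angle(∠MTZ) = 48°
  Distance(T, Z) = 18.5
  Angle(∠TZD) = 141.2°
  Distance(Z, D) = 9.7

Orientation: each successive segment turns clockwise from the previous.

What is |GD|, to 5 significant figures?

15.584

∠MTZ = 48.0° gives TZ at 177.80° from the x-axis; with |TZ| = 18.5, Z = (-3.2448, 14.760). ∠TZD = 141.2° gives ZD at 139.00° from the x-axis; with |ZD| = 9.7, D = (-10.565, 21.123). Then |GD| = |D − G| = 15.584.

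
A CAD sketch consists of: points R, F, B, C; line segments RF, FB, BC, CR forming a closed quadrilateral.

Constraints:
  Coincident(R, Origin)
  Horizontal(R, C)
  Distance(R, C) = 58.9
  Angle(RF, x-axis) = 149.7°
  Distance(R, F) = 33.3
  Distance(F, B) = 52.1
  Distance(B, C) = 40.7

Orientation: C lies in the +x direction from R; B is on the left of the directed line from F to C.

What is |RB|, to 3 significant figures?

30.5

R is at the origin; R and C share the same y with |RC| = 58.9 and C in +x, so C = (58.9, 0). RF runs at 149.7° with |RF| = 33.3, so F = (-28.8, 16.8). B is determined by |FB| = 52.1 and |BC| = 40.7 together: it lies at the intersection of circle(F, 52.1) and circle(C, 40.7). With |FC| = 89.2, the foot of the radical line on FC is 50.6 from F and the perpendicular offset is √(52.1² − 50.6²) = 12.6. Taking the left-of-FC solution: B = (23.3, 19.7).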